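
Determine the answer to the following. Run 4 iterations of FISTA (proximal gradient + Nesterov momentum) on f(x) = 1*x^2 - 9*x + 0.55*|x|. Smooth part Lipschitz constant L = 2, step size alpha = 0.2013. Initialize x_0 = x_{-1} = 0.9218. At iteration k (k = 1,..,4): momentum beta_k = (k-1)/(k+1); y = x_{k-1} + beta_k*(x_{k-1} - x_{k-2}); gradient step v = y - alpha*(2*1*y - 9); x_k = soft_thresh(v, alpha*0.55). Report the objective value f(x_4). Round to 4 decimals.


FISTA on f(x) = 1*x^2 - 9*x + 0.55*|x|
L = 2, alpha = 0.2013
Iteration 1: beta = 0.0, y = 0.9218 + 0.0*(0.9218 - 0.9218) = 0.9218
  grad(y) = -7.1564, v = y - alpha*grad = 2.3624
  prox(v) = soft_thresh(2.3624, 0.1107) = 2.2517
Iteration 2: beta = 0.3333, y = 2.2517 + 0.3333*(2.2517 - 0.9218) = 2.695
  grad(y) = -3.6101, v = y - alpha*grad = 3.4217
  prox(v) = soft_thresh(3.4217, 0.1107) = 3.311
Iteration 3: beta = 0.5, y = 3.311 + 0.5*(3.311 - 2.2517) = 3.8406
  grad(y) = -1.3188, v = y - alpha*grad = 4.1061
  prox(v) = soft_thresh(4.1061, 0.1107) = 3.9954
Iteration 4: beta = 0.6, y = 3.9954 + 0.6*(3.9954 - 3.311) = 4.406
  grad(y) = -0.188, v = y - alpha*grad = 4.4438
  prox(v) = soft_thresh(4.4438, 0.1107) = 4.3331
f(x_4) = 1*4.3331^2 - 9*4.3331 + 0.55*|4.3331| = -17.8389


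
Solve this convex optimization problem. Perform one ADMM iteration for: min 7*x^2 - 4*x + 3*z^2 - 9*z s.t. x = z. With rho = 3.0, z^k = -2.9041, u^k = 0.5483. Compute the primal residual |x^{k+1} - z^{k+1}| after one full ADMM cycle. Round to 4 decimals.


ADMM iteration with rho = 3.0, z^k = -2.9041, u^k = 0.5483
Step 1: x-update.
Minimize 7*x^2 - 4*x + (3.0/2)*(x + 2.9041 + 0.5483)^2
FOC: (2*7 + 3.0)*x = 4 + 3.0*(-2.9041 - 0.5483)
x^{k+1} = -0.374
Step 2: z-update.
Minimize 3*z^2 - 9*z + (3.0/2)*(-0.374 - z + 0.5483)^2
FOC: (2*3 + 3.0)*z = 9 + 3.0*(-0.374 + 0.5483)
z^{k+1} = 1.0581
Step 3: u-update.
u^{k+1} = 0.5483 - 0.374 - 1.0581 = -0.8838
Step 4: Primal residual = |-0.374 - 1.0581| = 1.4321


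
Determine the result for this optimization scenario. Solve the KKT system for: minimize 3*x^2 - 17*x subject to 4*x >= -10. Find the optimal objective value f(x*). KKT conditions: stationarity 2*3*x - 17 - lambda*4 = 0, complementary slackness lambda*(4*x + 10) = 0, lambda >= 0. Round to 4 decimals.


Step 1: Try lambda = 0 (constraint inactive).
Stationarity: 2*3*x - 17 = 0
x* = 17/(2*3) = 17/6 = 2.8333 (rounded; the exact value 17/6 is used below)
Check constraint: 4*2.8333 = 11.3332 >= -10 -- satisfied.
Step 2: Compute optimal value.
f(x*) = 3*(17/6)^2 - 17*(17/6) = -24.0833


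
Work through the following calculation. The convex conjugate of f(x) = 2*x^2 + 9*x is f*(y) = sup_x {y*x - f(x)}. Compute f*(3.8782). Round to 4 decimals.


f*(y) = sup_x {y*x - a*x^2 - b*x} = sup_x {(y-b)*x - a*x^2}
FOC: (y - b) - 2a*x = 0 => x* = (y - b)/(2a)
x* = (3.8782 - 9)/(2*2) = -1.2805
f*(3.8782) = (y-b)^2/(4a) = (3.8782 - 9)^2/(4*2)
= 26.2328/8 = 3.2791


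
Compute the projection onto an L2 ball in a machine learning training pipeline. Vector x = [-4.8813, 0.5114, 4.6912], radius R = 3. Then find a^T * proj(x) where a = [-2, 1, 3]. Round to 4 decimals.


Step 1: Compute ||x|| (intermediates to 6 decimals).
||x|| = sqrt((-4.8813)^2 + 0.5114^2 + 4.6912^2) = 6.789402
Step 2: Project.
Since ||x|| > R, scale = R/||x|| = 3/6.789402 = 0.441865, proj(x) = scale * x
proj(x) = [-2.156876, 0.22597, 2.072877]
Step 3: Dot product.
a^T * proj(x) = -2*(-2.156876) + 1*0.22597 + 3*2.072877 = 10.7584


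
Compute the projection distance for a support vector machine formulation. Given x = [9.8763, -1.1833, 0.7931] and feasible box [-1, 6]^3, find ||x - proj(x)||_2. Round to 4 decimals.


Project each component onto [-1, 6].
clip(9.8763) = 6.0, clip(-1.1833) = -1.0, clip(0.7931) = 0.7931
Projection = [6.0, -1.0, 0.7931]
Squared diffs: [15.0257, 0.0336, 0.0]
Distance = sqrt(15.0593) = 3.8806


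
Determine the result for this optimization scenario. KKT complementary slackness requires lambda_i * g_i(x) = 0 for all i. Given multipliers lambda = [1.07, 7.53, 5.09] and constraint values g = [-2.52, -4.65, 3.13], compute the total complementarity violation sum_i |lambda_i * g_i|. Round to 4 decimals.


KKT complementary slackness check:
lambda_1 * g_1 = 1.07 * -2.52 = -2.6964
lambda_2 * g_2 = 7.53 * -4.65 = -35.0145
lambda_3 * g_3 = 5.09 * 3.13 = 15.9317
Total violation = 2.6964 + 35.0145 + 15.9317 = 53.6426


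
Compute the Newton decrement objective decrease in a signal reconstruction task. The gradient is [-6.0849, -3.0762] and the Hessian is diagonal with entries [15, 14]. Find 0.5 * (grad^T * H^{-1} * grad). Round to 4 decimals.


Step 1: H is diagonal, so H^(-1) * g = [-0.4057, -0.2197].
Step 2: g^T H^(-1) g = sum_i g_i^2 / H_ii
  = (-6.0849)^2/15 + (-3.0762)^2/14
  = 2.4684 + 0.6759 = 3.1443
Step 3: Objective decrease = 0.5 * g^T H^(-1) g = 1.5722


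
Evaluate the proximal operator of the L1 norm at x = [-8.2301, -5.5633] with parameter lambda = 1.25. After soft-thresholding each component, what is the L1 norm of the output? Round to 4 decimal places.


Soft-thresholding with lambda = 1.25:
prox(-8.2301) = sign(-8.2301)*max(|-8.2301| - 1.25, 0) = -6.9801
prox(-5.5633) = sign(-5.5633)*max(|-5.5633| - 1.25, 0) = -4.3133
prox(x) = [-6.9801, -4.3133]
||prox(x)||_1 = 6.9801 + 4.3133 = 11.2934


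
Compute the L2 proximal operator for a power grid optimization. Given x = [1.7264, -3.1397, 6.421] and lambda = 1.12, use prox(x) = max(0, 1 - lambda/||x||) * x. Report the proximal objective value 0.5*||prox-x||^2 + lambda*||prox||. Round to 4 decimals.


Step 1: Compute ||x||.
||x|| = 7.3531
Step 2: Compute scaling factor.
scale = max(0, 1 - 1.12/7.3531) = 0.8477
Step 3: prox(x) = [1.4634, -2.6615, 5.443]
||prox(x)|| = 6.2331
Step 4: Proximal objective.
0.5*||prox-x||^2 = 0.6272
lambda*||prox|| = 6.9811
Total = 7.6082


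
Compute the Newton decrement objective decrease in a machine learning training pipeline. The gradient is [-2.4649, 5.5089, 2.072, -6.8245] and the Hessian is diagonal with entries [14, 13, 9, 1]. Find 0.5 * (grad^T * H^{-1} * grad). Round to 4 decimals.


Step 1: H is diagonal, so H^(-1) * g = [-0.1761, 0.4238, 0.2302, -6.8245].
Step 2: g^T H^(-1) g = sum_i g_i^2 / H_ii
  = (-2.4649)^2/14 + (5.5089)^2/13 + (2.072)^2/9 + (-6.8245)^2/1
  = 0.434 + 2.3345 + 0.477 + 46.5738 = 49.8193
Step 3: Objective decrease = 0.5 * g^T H^(-1) g = 24.9096


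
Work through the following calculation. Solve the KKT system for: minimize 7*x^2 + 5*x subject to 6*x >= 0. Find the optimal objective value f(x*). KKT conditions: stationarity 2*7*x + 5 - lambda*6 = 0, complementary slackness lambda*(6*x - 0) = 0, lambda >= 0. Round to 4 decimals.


Step 1: Try lambda = 0 (constraint inactive).
x_unc = -5/(2*7) = -0.3571
Check: 6*-0.3571 = -2.1426 < 0 -- violated!
Step 2: Constraint must be active: 6*x = 0
x* = 0/6 = 0.0
lambda = (2*7*0.0 + 5)/6 = 0.8333
Step 3: Compute optimal value.
f(x*) = 7*0.0^2 + 5*0.0 = 0.0


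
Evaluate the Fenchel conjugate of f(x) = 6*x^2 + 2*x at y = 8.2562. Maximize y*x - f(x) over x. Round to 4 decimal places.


f*(y) = sup_x {y*x - a*x^2 - b*x} = sup_x {(y-b)*x - a*x^2}
FOC: (y - b) - 2a*x = 0 => x* = (y - b)/(2a)
x* = (8.2562 - 2)/(2*6) = 0.5214
f*(8.2562) = (y-b)^2/(4a) = (8.2562 - 2)^2/(4*6)
= 39.14/24 = 1.6308


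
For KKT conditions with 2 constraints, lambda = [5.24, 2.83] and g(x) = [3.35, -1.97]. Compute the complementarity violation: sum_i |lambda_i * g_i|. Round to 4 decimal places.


KKT complementary slackness check:
lambda_1 * g_1 = 5.24 * 3.35 = 17.554
lambda_2 * g_2 = 2.83 * -1.97 = -5.5751
Total violation = 17.554 + 5.5751 = 23.1291


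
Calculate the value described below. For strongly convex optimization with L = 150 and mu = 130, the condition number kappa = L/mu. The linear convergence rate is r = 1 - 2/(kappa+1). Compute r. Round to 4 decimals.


Step 1: Compute the condition number.
kappa = L/mu = 150/130 = 1.1538
Step 2: Compute the convergence rate.
r = 1 - 2/(kappa + 1) = 1 - 2*mu/(L + mu) = (L - mu)/(L + mu) = 20/280 = 0.0714


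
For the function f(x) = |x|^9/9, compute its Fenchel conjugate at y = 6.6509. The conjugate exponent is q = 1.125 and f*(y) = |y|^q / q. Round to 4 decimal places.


The conjugate exponent q satisfies 1/p + 1/q = 1.
p = 9, so q = 9/(9 - 1) = 1.125
|y|^q = 6.6509^1.125 = 8.4283
f*(6.6509) = 8.4283 / 1.125 = 7.4918


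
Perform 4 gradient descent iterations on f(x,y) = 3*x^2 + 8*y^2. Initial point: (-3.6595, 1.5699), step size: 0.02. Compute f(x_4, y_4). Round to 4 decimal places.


Gradient descent on f(x,y) = 3*x^2 + 8*y^2.
Starting point: (-3.6595, 1.5699), alpha = 0.02
Step 1: grad_x = 2*3*-3.6595 = -21.957, grad_y = 2*8*1.5699 = 25.1184
  x_1 = -3.6595 - 0.02*-21.957 = -3.2204
  y_1 = 1.5699 - 0.02*25.1184 = 1.0675
Step 2: grad_x = 2*3*-3.2204 = -19.3222, grad_y = 2*8*1.0675 = 17.0805
  x_2 = -3.2204 - 0.02*-19.3222 = -2.8339
  y_2 = 1.0675 - 0.02*17.0805 = 0.7259
Step 3: grad_x = 2*3*-2.8339 = -17.0035, grad_y = 2*8*0.7259 = 11.6147
  x_3 = -2.8339 - 0.02*-17.0035 = -2.4938
  y_3 = 0.7259 - 0.02*11.6147 = 0.4936
Step 4: grad_x = 2*3*-2.4938 = -14.9631, grad_y = 2*8*0.4936 = 7.898
  x_4 = -2.4938 - 0.02*-14.9631 = -2.1946
  y_4 = 0.4936 - 0.02*7.898 = 0.3357
f(-2.1946, 0.3357) = 3*(-2.1946)^2 + 8*0.3357^2 = 15.35


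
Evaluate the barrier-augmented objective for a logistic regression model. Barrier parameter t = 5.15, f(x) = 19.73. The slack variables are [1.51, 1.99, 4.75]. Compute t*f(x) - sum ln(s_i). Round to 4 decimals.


Step 1: Compute log-barrier.
ln values: [0.4121, 0.6881, 1.5581]
phi = -(0.4121 + 0.6881 + 1.5581) = -2.6584
Step 2: Compute augmented objective.
t*f(x) = 5.15*19.73 = 101.6095
Total = 101.6095 - 2.6584 = 98.9511


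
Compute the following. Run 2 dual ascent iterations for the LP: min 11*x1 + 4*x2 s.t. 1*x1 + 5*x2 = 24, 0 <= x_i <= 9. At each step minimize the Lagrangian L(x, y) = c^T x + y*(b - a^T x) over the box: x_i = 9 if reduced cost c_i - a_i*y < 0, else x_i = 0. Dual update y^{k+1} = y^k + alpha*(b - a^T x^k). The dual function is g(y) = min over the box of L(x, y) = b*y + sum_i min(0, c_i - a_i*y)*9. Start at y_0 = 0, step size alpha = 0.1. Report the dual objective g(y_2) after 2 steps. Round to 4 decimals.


Dual ascent for LP: min 11*x1 + 4*x2, 1*x1 + 5*x2 = 24, 0 <= x_i <= 9
Step 1: y^k = 0.0, reduced costs: (11.0, 4.0)
  x^k = (0.0, 0.0), subgradient = b - a^T x = 24.0
  y^{k+1} = 0.0 + 0.1*24.0 = 2.4
Step 2: y^k = 2.4, reduced costs: (8.6, -8.0)
  x^k = (0.0, 9.0), subgradient = b - a^T x = -21.0
  y^{k+1} = 2.4 + 0.1*-21.0 = 0.3
Dual objective at y_2 = 0.3: reduced costs (10.7, 2.5), box minimizer x = (0.0, 0.0)
g(y_2) = b*y + (c1 - a1*y)*x1 + (c2 - a2*y)*x2 = 24*0.3 + 10.7*0.0 + 2.5*0.0 = 7.2 + 0.0 + 0.0 = 7.2


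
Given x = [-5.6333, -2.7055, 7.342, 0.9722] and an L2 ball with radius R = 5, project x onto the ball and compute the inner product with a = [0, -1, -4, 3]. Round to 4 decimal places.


Step 1: Compute ||x|| (intermediates to 6 decimals).
||x|| = sqrt((-5.6333)^2 + (-2.7055)^2 + 7.342^2 + 0.9722^2) = 9.690404
Step 2: Project.
Since ||x|| > R, scale = R/||x|| = 5/9.690404 = 0.515974, proj(x) = scale * x
proj(x) = [-2.906636, -1.395968, 3.788281, 0.50163]
Step 3: Dot product.
a^T * proj(x) = 0*(-2.906636) - 1*(-1.395968) - 4*3.788281 + 3*0.50163 = -12.2523


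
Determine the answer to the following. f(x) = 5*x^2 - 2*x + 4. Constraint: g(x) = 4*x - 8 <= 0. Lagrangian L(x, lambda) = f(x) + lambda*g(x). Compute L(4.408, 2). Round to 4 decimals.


Step 1: Evaluate f(x).
f(4.408) = 5*4.408^2 - 2*4.408 + 4 = 92.3363
Step 2: Evaluate g(x).
g(4.408) = 4*4.408 - 8 = 9.632
Step 3: Compute Lagrangian.
L = 92.3363 + 2*9.632 = 111.6003


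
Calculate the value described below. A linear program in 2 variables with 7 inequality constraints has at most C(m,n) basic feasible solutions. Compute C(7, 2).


Each vertex corresponds to some choice of n active constraints out of m, so the number of vertices is at most C(m, n) = m! / (n!(m-n)!).
m = 7, n = 2
Numerator: 7 * 6
Denominator: 2! = 2
C(7, 2) = 21


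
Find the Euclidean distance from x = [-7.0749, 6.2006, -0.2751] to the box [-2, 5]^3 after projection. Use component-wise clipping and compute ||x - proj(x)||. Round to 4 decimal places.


Project each component onto [-2, 5].
clip(-7.0749) = -2.0, clip(6.2006) = 5.0, clip(-0.2751) = -0.2751
Projection = [-2.0, 5.0, -0.2751]
Squared diffs: [25.7546, 1.4414, 0.0]
Distance = sqrt(27.196) = 5.215


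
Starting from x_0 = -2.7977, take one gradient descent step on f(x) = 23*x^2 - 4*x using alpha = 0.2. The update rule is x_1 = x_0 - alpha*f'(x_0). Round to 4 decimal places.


We compute the gradient at x_0 and apply the update.
f'(x) = 46*x - 4
f'(-2.7977) = 46*-2.7977 - 4 = -132.6942
x_1 = -2.7977 - 0.2*-132.6942 = 23.7411


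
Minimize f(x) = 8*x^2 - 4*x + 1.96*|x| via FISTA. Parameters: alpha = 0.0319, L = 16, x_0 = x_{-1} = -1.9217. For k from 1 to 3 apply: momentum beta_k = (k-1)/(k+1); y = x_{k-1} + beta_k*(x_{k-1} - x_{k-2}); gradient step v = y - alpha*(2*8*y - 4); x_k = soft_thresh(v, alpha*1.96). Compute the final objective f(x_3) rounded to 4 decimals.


FISTA on f(x) = 8*x^2 - 4*x + 1.96*|x|
L = 16, alpha = 0.0319
Iteration 1: beta = 0.0, y = -1.9217 + 0.0*(-1.9217 + 1.9217) = -1.9217
  grad(y) = -34.7472, v = y - alpha*grad = -0.8133
  prox(v) = soft_thresh(-0.8133, 0.0625) = -0.7507
Iteration 2: beta = 0.3333, y = -0.7507 + 0.3333*(-0.7507 + 1.9217) = -0.3604
  grad(y) = -9.7667, v = y - alpha*grad = -0.0489
  prox(v) = soft_thresh(-0.0489, 0.0625) = 0.0
Iteration 3: beta = 0.5, y = 0.0 + 0.5*(0.0 + 0.7507) = 0.3754
  grad(y) = 2.0059, v = y - alpha*grad = 0.3114
  prox(v) = soft_thresh(0.3114, 0.0625) = 0.2489
f(x_3) = 8*0.2489^2 - 4*0.2489 + 1.96*|0.2489| = -0.0122


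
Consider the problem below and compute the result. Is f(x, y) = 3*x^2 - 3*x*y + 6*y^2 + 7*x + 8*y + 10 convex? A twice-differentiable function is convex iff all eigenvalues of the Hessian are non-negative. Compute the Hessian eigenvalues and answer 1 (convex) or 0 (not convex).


The Hessian of f(x,y) = 3*x^2 - 3*x*y + 6*y^2 + 7*x + 8*y + 10 is:
H = [[6, -3], [-3, 12]]
Trace = 6 + 12 = 18
Determinant = 6*12 - (-3)^2 = 63
Discriminant = (18)^2 - 4*63 = 72.0
Eigenvalues: lambda_1 = 4.7574, lambda_2 = 13.2426
The function is convex.

1


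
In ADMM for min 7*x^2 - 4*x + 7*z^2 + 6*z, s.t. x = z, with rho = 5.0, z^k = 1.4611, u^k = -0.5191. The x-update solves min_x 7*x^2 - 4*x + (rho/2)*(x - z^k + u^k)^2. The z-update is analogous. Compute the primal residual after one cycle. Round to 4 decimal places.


ADMM iteration with rho = 5.0, z^k = 1.4611, u^k = -0.5191
Step 1: x-update.
Minimize 7*x^2 - 4*x + (5.0/2)*(x - 1.4611 - 0.5191)^2
FOC: (2*7 + 5.0)*x = 4 + 5.0*(1.4611 + 0.5191)
x^{k+1} = 0.7316
Step 2: z-update.
Minimize 7*z^2 + 6*z + (5.0/2)*(0.7316 - z - 0.5191)^2
FOC: (2*7 + 5.0)*z = -6 + 5.0*(0.7316 - 0.5191)
z^{k+1} = -0.2599
Step 3: u-update.
u^{k+1} = -0.5191 + 0.7316 + 0.2599 = 0.4724
Step 4: Primal residual = |0.7316 + 0.2599| = 0.9915


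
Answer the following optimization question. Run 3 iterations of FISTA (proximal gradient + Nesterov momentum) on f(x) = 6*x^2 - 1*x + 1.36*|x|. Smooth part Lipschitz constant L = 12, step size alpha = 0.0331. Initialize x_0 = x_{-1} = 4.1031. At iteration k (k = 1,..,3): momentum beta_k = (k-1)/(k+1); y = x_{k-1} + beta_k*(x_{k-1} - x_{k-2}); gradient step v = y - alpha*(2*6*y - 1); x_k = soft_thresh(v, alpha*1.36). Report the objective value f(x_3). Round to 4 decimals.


FISTA on f(x) = 6*x^2 - 1*x + 1.36*|x|
L = 12, alpha = 0.0331
Iteration 1: beta = 0.0, y = 4.1031 + 0.0*(4.1031 - 4.1031) = 4.1031
  grad(y) = 48.2372, v = y - alpha*grad = 2.5064
  prox(v) = soft_thresh(2.5064, 0.045) = 2.4614
Iteration 2: beta = 0.3333, y = 2.4614 + 0.3333*(2.4614 - 4.1031) = 1.9142
  grad(y) = 21.9705, v = y - alpha*grad = 1.187
  prox(v) = soft_thresh(1.187, 0.045) = 1.142
Iteration 3: beta = 0.5, y = 1.142 + 0.5*(1.142 - 2.4614) = 0.4822
  grad(y) = 4.7869, v = y - alpha*grad = 0.3238
  prox(v) = soft_thresh(0.3238, 0.045) = 0.2788
f(x_3) = 6*0.2788^2 - 1*0.2788 + 1.36*|0.2788| = 0.5667


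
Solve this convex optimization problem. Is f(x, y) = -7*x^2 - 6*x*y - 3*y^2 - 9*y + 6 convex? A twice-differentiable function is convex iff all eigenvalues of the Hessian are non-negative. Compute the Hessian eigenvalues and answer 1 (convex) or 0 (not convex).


The Hessian of f(x,y) = -7*x^2 - 6*x*y - 3*y^2 - 9*y + 6 is:
H = [[-14, -6], [-6, -6]]
Trace = -14 - 6 = -20
Determinant = -14*-6 - (-6)^2 = 48
Discriminant = (-20)^2 - 4*48 = 208.0
Eigenvalues: lambda_1 = -17.2111, lambda_2 = -2.7889
The function is not convex.

0


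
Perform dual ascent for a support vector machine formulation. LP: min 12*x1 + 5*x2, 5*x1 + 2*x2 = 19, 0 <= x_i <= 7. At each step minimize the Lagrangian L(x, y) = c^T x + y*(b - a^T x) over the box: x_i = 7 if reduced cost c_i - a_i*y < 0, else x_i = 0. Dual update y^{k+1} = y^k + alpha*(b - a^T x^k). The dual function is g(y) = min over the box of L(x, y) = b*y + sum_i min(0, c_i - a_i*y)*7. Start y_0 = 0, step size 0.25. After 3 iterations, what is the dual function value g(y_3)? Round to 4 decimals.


Dual ascent for LP: min 12*x1 + 5*x2, 5*x1 + 2*x2 = 19, 0 <= x_i <= 7
Step 1: y^k = 0.0, reduced costs: (12.0, 5.0)
  x^k = (0.0, 0.0), subgradient = b - a^T x = 19.0
  y^{k+1} = 0.0 + 0.25*19.0 = 4.75
Step 2: y^k = 4.75, reduced costs: (-11.75, -4.5)
  x^k = (7.0, 7.0), subgradient = b - a^T x = -30.0
  y^{k+1} = 4.75 + 0.25*-30.0 = -2.75
Step 3: y^k = -2.75, reduced costs: (25.75, 10.5)
  x^k = (0.0, 0.0), subgradient = b - a^T x = 19.0
  y^{k+1} = -2.75 + 0.25*19.0 = 2.0
Dual objective at y_3 = 2.0: reduced costs (2.0, 1.0), box minimizer x = (0.0, 0.0)
g(y_3) = b*y + (c1 - a1*y)*x1 + (c2 - a2*y)*x2 = 19*2.0 + 2.0*0.0 + 1.0*0.0 = 38.0 + 0.0 + 0.0 = 38.0


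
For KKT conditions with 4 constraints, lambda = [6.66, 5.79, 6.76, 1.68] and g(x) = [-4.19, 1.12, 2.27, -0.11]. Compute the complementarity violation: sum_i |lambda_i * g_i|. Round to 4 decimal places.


KKT complementary slackness check:
lambda_1 * g_1 = 6.66 * -4.19 = -27.9054
lambda_2 * g_2 = 5.79 * 1.12 = 6.4848
lambda_3 * g_3 = 6.76 * 2.27 = 15.3452
lambda_4 * g_4 = 1.68 * -0.11 = -0.1848
Total violation = 27.9054 + 6.4848 + 15.3452 + 0.1848 = 49.9202


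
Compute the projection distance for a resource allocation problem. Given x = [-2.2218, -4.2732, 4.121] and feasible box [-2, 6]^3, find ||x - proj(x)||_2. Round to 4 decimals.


Project each component onto [-2, 6].
clip(-2.2218) = -2.0, clip(-4.2732) = -2.0, clip(4.121) = 4.121
Projection = [-2.0, -2.0, 4.121]
Squared diffs: [0.0492, 5.1674, 0.0]
Distance = sqrt(5.2166) = 2.284


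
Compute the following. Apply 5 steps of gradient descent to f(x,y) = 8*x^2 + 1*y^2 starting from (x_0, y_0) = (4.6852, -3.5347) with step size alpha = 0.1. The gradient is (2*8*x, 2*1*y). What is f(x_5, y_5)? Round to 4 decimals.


Gradient descent on f(x,y) = 8*x^2 + 1*y^2.
Starting point: (4.6852, -3.5347), alpha = 0.1
Step 1: grad_x = 2*8*4.6852 = 74.9632, grad_y = 2*1*-3.5347 = -7.0694
  x_1 = 4.6852 - 0.1*74.9632 = -2.8111
  y_1 = -3.5347 - 0.1*-7.0694 = -2.8278
Step 2: grad_x = 2*8*-2.8111 = -44.9779, grad_y = 2*1*-2.8278 = -5.6555
  x_2 = -2.8111 - 0.1*-44.9779 = 1.6867
  y_2 = -2.8278 - 0.1*-5.6555 = -2.2622
Step 3: grad_x = 2*8*1.6867 = 26.9868, grad_y = 2*1*-2.2622 = -4.5244
  x_3 = 1.6867 - 0.1*26.9868 = -1.012
  y_3 = -2.2622 - 0.1*-4.5244 = -1.8098
Step 4: grad_x = 2*8*-1.012 = -16.1921, grad_y = 2*1*-1.8098 = -3.6195
  x_4 = -1.012 - 0.1*-16.1921 = 0.6072
  y_4 = -1.8098 - 0.1*-3.6195 = -1.4478
Step 5: grad_x = 2*8*0.6072 = 9.7152, grad_y = 2*1*-1.4478 = -2.8956
  x_5 = 0.6072 - 0.1*9.7152 = -0.3643
  y_5 = -1.4478 - 0.1*-2.8956 = -1.1583
f(-0.3643, -1.1583) = 8*(-0.3643)^2 + 1*(-1.1583)^2 = 2.4034


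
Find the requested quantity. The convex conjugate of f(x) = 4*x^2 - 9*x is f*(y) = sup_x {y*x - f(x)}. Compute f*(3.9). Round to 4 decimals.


f*(y) = sup_x {y*x - a*x^2 - b*x} = sup_x {(y-b)*x - a*x^2}
FOC: (y - b) - 2a*x = 0 => x* = (y - b)/(2a)
x* = (3.9 + 9)/(2*4) = 1.6125
f*(3.9) = (y-b)^2/(4a) = (3.9 + 9)^2/(4*4)
= 166.41/16 = 10.4006


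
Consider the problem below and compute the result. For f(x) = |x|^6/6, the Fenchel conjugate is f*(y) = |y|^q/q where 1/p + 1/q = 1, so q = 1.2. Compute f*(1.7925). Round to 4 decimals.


The conjugate exponent q satisfies 1/p + 1/q = 1.
p = 6, so q = 6/(6 - 1) = 1.2
|y|^q = 1.7925^1.2 = 2.0144
f*(1.7925) = 2.0144 / 1.2 = 1.6787


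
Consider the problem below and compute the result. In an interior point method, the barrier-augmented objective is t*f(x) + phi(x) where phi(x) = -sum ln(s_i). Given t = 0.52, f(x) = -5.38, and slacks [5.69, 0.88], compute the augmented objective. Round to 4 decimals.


Step 1: Compute log-barrier.
ln values: [1.7387, -0.1278]
phi = -(1.7387 - 0.1278) = -1.6109
Step 2: Compute augmented objective.
t*f(x) = 0.52*-5.38 = -2.7976
Total = -2.7976 - 1.6109 = -4.4085


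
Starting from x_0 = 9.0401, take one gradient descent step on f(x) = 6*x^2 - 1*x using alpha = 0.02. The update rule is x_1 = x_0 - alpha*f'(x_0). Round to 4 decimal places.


We compute the gradient at x_0 and apply the update.
f'(x) = 12*x - 1
f'(9.0401) = 12*9.0401 - 1 = 107.4812
x_1 = 9.0401 - 0.02*107.4812 = 6.8905


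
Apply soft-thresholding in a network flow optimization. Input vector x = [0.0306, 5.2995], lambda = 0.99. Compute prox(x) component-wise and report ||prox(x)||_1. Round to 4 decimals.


Soft-thresholding with lambda = 0.99:
prox(0.0306) = sign(0.0306)*max(|0.0306| - 0.99, 0) = 0.0
prox(5.2995) = sign(5.2995)*max(|5.2995| - 0.99, 0) = 4.3095
prox(x) = [0.0, 4.3095]
||prox(x)||_1 = 0.0 + 4.3095 = 4.3095


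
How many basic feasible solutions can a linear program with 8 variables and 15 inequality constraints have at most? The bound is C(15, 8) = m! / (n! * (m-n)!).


Each vertex corresponds to some choice of n active constraints out of m, so the number of vertices is at most C(m, n) = m! / (n!(m-n)!).
m = 15, n = 8
Numerator: 15 * 14 * 13 * 12 * 11 * 10 * 9 * 8
Denominator: 8! = 40320
C(15, 8) = 6435


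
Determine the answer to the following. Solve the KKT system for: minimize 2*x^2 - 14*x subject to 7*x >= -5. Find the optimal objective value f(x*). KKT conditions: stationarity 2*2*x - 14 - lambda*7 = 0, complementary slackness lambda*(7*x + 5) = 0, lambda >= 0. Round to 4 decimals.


Step 1: Try lambda = 0 (constraint inactive).
Stationarity: 2*2*x - 14 = 0
x* = 14/(2*2) = 3.5
Check constraint: 7*3.5 = 24.5 >= -5 -- satisfied.
Step 2: Compute optimal value.
f(x*) = 2*3.5^2 - 14*3.5 = -24.5


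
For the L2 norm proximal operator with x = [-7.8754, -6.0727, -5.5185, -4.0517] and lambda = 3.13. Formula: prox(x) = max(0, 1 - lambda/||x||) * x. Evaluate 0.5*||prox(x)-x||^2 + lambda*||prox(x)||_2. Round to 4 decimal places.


Step 1: Compute ||x||.
||x|| = 12.0735
Step 2: Compute scaling factor.
scale = max(0, 1 - 3.13/12.0735) = 0.7408
Step 3: prox(x) = [-5.8337, -4.4984, -4.0879, -3.0013]
||prox(x)|| = 8.9435
Step 4: Proximal objective.
0.5*||prox-x||^2 = 4.8985
lambda*||prox|| = 27.9932
Total = 32.8916


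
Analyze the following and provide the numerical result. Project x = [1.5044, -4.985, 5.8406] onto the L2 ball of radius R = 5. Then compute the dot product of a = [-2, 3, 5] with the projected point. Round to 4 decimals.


Step 1: Compute ||x|| (intermediates to 6 decimals).
||x|| = sqrt(1.5044^2 + (-4.985)^2 + 5.8406^2) = 7.824708
Step 2: Project.
Since ||x|| > R, scale = R/||x|| = 5/7.824708 = 0.639001, proj(x) = scale * x
proj(x) = [0.961313, -3.18542, 3.732149]
Step 3: Dot product.
a^T * proj(x) = -2*0.961313 + 3*(-3.18542) + 5*3.732149 = 7.1819


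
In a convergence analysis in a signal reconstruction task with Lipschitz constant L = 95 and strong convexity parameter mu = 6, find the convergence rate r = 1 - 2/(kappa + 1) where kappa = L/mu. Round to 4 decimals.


Step 1: Compute the condition number.
kappa = L/mu = 95/6 = 15.8333
Step 2: Compute the convergence rate.
r = 1 - 2/(kappa + 1) = 1 - 2*mu/(L + mu) = (L - mu)/(L + mu) = 89/101 = 0.8812


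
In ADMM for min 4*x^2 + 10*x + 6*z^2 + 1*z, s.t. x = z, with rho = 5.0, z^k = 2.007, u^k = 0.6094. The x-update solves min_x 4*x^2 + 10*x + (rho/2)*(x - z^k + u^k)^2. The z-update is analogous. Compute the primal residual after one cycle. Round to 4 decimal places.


ADMM iteration with rho = 5.0, z^k = 2.007, u^k = 0.6094
Step 1: x-update.
Minimize 4*x^2 + 10*x + (5.0/2)*(x - 2.007 + 0.6094)^2
FOC: (2*4 + 5.0)*x = -10 + 5.0*(2.007 - 0.6094)
x^{k+1} = -0.2317
Step 2: z-update.
Minimize 6*z^2 + 1*z + (5.0/2)*(-0.2317 - z + 0.6094)^2
FOC: (2*6 + 5.0)*z = -1 + 5.0*(-0.2317 + 0.6094)
z^{k+1} = 0.0523
Step 3: u-update.
u^{k+1} = 0.6094 - 0.2317 - 0.0523 = 0.3254
Step 4: Primal residual = |-0.2317 - 0.0523| = 0.284


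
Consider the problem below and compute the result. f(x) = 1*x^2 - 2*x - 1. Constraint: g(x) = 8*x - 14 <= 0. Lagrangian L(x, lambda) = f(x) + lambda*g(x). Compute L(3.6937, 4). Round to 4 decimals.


Step 1: Evaluate f(x).
f(3.6937) = 1*3.6937^2 - 2*3.6937 - 1 = 5.256
Step 2: Evaluate g(x).
g(3.6937) = 8*3.6937 - 14 = 15.5496
Step 3: Compute Lagrangian.
L = 5.256 + 4*15.5496 = 67.4544


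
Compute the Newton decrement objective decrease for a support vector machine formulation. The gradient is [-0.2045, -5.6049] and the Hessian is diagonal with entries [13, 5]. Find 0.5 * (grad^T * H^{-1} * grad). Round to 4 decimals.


Step 1: H is diagonal, so H^(-1) * g = [-0.0157, -1.121].
Step 2: g^T H^(-1) g = sum_i g_i^2 / H_ii
  = (-0.2045)^2/13 + (-5.6049)^2/5
  = 0.0032 + 6.283 = 6.2862
Step 3: Objective decrease = 0.5 * g^T H^(-1) g = 3.1431


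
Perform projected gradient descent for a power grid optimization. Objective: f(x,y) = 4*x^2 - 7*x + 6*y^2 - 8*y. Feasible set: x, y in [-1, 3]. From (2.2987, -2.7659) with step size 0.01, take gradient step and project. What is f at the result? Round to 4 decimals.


Step 1: Compute gradient at (2.2987, -2.7659).
grad_x = 2*4*2.2987 - 7 = 11.3896
grad_y = 2*6*-2.7659 - 8 = -41.1908
Step 2: Gradient step.
x_raw = 2.2987 - 0.01*11.3896 = 2.1848
y_raw = -2.7659 - 0.01*-41.1908 = -2.354
Step 3: Project onto [-1, 3].
x_proj = clip(2.1848) = 2.1848
y_proj = clip(-2.354) = -1.0
Step 4: Evaluate f.
f(2.1848, -1.0) = 17.7998


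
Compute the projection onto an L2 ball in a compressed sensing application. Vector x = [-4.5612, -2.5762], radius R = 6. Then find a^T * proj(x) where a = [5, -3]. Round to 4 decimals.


Step 1: Compute ||x|| (intermediates to 6 decimals).
||x|| = sqrt((-4.5612)^2 + (-2.5762)^2) = 5.238449
Step 2: Project.
Since ||x|| <= R, proj = x (no scaling needed).
proj(x) = [-4.5612, -2.5762]
Step 3: Dot product.
a^T * proj(x) = 5*(-4.5612) - 3*(-2.5762) = -15.0774


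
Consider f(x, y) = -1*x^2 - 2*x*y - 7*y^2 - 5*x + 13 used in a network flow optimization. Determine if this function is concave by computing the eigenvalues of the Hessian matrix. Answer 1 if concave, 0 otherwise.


The Hessian of f(x,y) = -1*x^2 - 2*x*y - 7*y^2 - 5*x + 13 is:
H = [[-2, -2], [-2, -14]]
Trace = -2 - 14 = -16
Determinant = -2*-14 - (-2)^2 = 24
Discriminant = (-16)^2 - 4*24 = 160.0
Eigenvalues: lambda_1 = -14.3246, lambda_2 = -1.6754
The function is concave.

1


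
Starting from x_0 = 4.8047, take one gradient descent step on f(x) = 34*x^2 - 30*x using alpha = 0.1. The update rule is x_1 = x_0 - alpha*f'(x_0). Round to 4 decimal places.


We compute the gradient at x_0 and apply the update.
f'(x) = 68*x - 30
f'(4.8047) = 68*4.8047 - 30 = 296.7196
x_1 = 4.8047 - 0.1*296.7196 = -24.8673


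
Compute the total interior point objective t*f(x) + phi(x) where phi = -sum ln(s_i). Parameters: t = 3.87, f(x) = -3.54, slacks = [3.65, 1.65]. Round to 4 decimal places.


Step 1: Compute log-barrier.
ln values: [1.2947, 0.5008]
phi = -(1.2947 + 0.5008) = -1.7955
Step 2: Compute augmented objective.
t*f(x) = 3.87*-3.54 = -13.6998
Total = -13.6998 - 1.7955 = -15.4953


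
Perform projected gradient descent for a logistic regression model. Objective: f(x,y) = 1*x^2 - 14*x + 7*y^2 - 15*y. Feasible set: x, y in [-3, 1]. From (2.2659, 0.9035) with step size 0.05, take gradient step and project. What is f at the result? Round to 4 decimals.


Step 1: Compute gradient at (2.2659, 0.9035).
grad_x = 2*1*2.2659 - 14 = -9.4682
grad_y = 2*7*0.9035 - 15 = -2.351
Step 2: Gradient step.
x_raw = 2.2659 - 0.05*-9.4682 = 2.7393
y_raw = 0.9035 - 0.05*-2.351 = 1.0211
Step 3: Project onto [-3, 1].
x_proj = clip(2.7393) = 1.0
y_proj = clip(1.0211) = 1.0
Step 4: Evaluate f.
f(1.0, 1.0) = -21.0


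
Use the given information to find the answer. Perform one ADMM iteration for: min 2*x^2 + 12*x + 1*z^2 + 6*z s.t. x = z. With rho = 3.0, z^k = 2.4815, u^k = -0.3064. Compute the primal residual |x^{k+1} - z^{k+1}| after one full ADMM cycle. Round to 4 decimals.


ADMM iteration with rho = 3.0, z^k = 2.4815, u^k = -0.3064
Step 1: x-update.
Minimize 2*x^2 + 12*x + (3.0/2)*(x - 2.4815 - 0.3064)^2
FOC: (2*2 + 3.0)*x = -12 + 3.0*(2.4815 + 0.3064)
x^{k+1} = -0.5195
Step 2: z-update.
Minimize 1*z^2 + 6*z + (3.0/2)*(-0.5195 - z - 0.3064)^2
FOC: (2*1 + 3.0)*z = -6 + 3.0*(-0.5195 - 0.3064)
z^{k+1} = -1.6955
Step 3: u-update.
u^{k+1} = -0.3064 - 0.5195 + 1.6955 = 0.8697
Step 4: Primal residual = |-0.5195 + 1.6955| = 1.1761


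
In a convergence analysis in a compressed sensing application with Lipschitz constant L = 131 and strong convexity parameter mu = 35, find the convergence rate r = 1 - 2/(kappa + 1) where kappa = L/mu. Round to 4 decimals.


Step 1: Compute the condition number.
kappa = L/mu = 131/35 = 3.7429
Step 2: Compute the convergence rate.
r = 1 - 2/(kappa + 1) = 1 - 2*mu/(L + mu) = (L - mu)/(L + mu) = 96/166 = 0.5783


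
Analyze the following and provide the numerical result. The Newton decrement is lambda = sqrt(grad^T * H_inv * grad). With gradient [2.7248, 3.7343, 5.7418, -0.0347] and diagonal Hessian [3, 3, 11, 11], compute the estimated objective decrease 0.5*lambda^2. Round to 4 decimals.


Step 1: H is diagonal, so H^(-1) * g = [0.9083, 1.2448, 0.522, -0.0032].
Step 2: g^T H^(-1) g = sum_i g_i^2 / H_ii
  = (2.7248)^2/3 + (3.7343)^2/3 + (5.7418)^2/11 + (-0.0347)^2/11
  = 2.4748 + 4.6483 + 2.9971 + 0.0001 = 10.1204
Step 3: Objective decrease = 0.5 * g^T H^(-1) g = 5.0602


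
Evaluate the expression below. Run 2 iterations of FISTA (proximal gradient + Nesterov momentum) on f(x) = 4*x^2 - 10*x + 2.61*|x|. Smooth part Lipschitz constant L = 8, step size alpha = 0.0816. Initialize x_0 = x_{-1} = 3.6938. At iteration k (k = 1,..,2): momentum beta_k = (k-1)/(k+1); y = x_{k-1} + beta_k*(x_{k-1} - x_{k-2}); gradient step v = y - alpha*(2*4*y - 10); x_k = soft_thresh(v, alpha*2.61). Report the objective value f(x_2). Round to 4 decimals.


FISTA on f(x) = 4*x^2 - 10*x + 2.61*|x|
L = 8, alpha = 0.0816
Iteration 1: beta = 0.0, y = 3.6938 + 0.0*(3.6938 - 3.6938) = 3.6938
  grad(y) = 19.5504, v = y - alpha*grad = 2.0985
  prox(v) = soft_thresh(2.0985, 0.213) = 1.8855
Iteration 2: beta = 0.3333, y = 1.8855 + 0.3333*(1.8855 - 3.6938) = 1.2827
  grad(y) = 0.262, v = y - alpha*grad = 1.2614
  prox(v) = soft_thresh(1.2614, 0.213) = 1.0484
f(x_2) = 4*1.0484^2 - 10*1.0484 + 2.61*|1.0484| = -3.3511


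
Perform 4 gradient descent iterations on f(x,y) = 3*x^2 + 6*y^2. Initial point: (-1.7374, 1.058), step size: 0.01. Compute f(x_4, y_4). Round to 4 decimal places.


Gradient descent on f(x,y) = 3*x^2 + 6*y^2.
Starting point: (-1.7374, 1.058), alpha = 0.01
Step 1: grad_x = 2*3*-1.7374 = -10.4244, grad_y = 2*6*1.058 = 12.696
  x_1 = -1.7374 - 0.01*-10.4244 = -1.6332
  y_1 = 1.058 - 0.01*12.696 = 0.931
Step 2: grad_x = 2*3*-1.6332 = -9.7989, grad_y = 2*6*0.931 = 11.1725
  x_2 = -1.6332 - 0.01*-9.7989 = -1.5352
  y_2 = 0.931 - 0.01*11.1725 = 0.8193
Step 3: grad_x = 2*3*-1.5352 = -9.211, grad_y = 2*6*0.8193 = 9.8318
  x_3 = -1.5352 - 0.01*-9.211 = -1.4431
  y_3 = 0.8193 - 0.01*9.8318 = 0.721
Step 4: grad_x = 2*3*-1.4431 = -8.6583, grad_y = 2*6*0.721 = 8.652
  x_4 = -1.4431 - 0.01*-8.6583 = -1.3565
  y_4 = 0.721 - 0.01*8.652 = 0.6345
f(-1.3565, 0.6345) = 3*(-1.3565)^2 + 6*0.6345^2 = 7.9354


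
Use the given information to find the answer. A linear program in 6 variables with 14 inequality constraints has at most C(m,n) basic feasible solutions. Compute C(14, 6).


Each vertex corresponds to some choice of n active constraints out of m, so the number of vertices is at most C(m, n) = m! / (n!(m-n)!).
m = 14, n = 6
Numerator: 14 * 13 * 12 * 11 * 10 * 9
Denominator: 6! = 720
C(14, 6) = 3003


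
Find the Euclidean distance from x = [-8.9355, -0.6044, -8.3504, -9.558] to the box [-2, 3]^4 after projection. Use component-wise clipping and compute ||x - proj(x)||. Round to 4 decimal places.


Project each component onto [-2, 3].
clip(-8.9355) = -2.0, clip(-0.6044) = -0.6044, clip(-8.3504) = -2.0, clip(-9.558) = -2.0
Projection = [-2.0, -0.6044, -2.0, -2.0]
Squared diffs: [48.1012, 0.0, 40.3276, 57.1234]
Distance = sqrt(145.5522) = 12.0645


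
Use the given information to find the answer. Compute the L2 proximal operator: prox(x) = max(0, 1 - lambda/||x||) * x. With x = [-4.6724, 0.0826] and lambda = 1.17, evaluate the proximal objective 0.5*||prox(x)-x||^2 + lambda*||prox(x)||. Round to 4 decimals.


Step 1: Compute ||x||.
||x|| = 4.6731
Step 2: Compute scaling factor.
scale = max(0, 1 - 1.17/4.6731) = 0.7496
Step 3: prox(x) = [-3.5026, 0.0619]
||prox(x)|| = 3.5031
Step 4: Proximal objective.
0.5*||prox-x||^2 = 0.6845
lambda*||prox|| = 4.0986
Total = 4.7831


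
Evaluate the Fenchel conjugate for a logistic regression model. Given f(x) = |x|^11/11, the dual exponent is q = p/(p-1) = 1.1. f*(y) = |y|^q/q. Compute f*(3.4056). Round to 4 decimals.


The conjugate exponent q satisfies 1/p + 1/q = 1.
p = 11, so q = 11/(11 - 1) = 1.1
|y|^q = 3.4056^1.1 = 3.8496
f*(3.4056) = 3.8496 / 1.1 = 3.4996


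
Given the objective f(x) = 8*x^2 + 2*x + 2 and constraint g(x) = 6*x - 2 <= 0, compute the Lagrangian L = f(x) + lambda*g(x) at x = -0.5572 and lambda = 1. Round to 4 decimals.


Step 1: Evaluate f(x).
f(-0.5572) = 8*(-0.5572)^2 + 2*(-0.5572) + 2 = 3.3694
Step 2: Evaluate g(x).
g(-0.5572) = 6*-0.5572 - 2 = -5.3432
Step 3: Compute Lagrangian.
L = 3.3694 + 1*-5.3432 = -1.9738


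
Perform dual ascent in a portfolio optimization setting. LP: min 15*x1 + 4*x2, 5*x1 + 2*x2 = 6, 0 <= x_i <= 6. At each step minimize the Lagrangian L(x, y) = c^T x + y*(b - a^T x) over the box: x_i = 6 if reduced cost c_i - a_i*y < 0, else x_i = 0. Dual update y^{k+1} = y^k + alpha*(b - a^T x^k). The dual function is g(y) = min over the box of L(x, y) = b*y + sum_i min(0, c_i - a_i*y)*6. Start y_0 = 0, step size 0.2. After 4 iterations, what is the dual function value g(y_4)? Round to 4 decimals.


Dual ascent for LP: min 15*x1 + 4*x2, 5*x1 + 2*x2 = 6, 0 <= x_i <= 6
Step 1: y^k = 0.0, reduced costs: (15.0, 4.0)
  x^k = (0.0, 0.0), subgradient = b - a^T x = 6.0
  y^{k+1} = 0.0 + 0.2*6.0 = 1.2
Step 2: y^k = 1.2, reduced costs: (9.0, 1.6)
  x^k = (0.0, 0.0), subgradient = b - a^T x = 6.0
  y^{k+1} = 1.2 + 0.2*6.0 = 2.4
Step 3: y^k = 2.4, reduced costs: (3.0, -0.8)
  x^k = (0.0, 6.0), subgradient = b - a^T x = -6.0
  y^{k+1} = 2.4 + 0.2*-6.0 = 1.2
Step 4: y^k = 1.2, reduced costs: (9.0, 1.6)
  x^k = (0.0, 0.0), subgradient = b - a^T x = 6.0
  y^{k+1} = 1.2 + 0.2*6.0 = 2.4
Dual objective at y_4 = 2.4: reduced costs (3.0, -0.8), box minimizer x = (0.0, 6.0)
g(y_4) = b*y + (c1 - a1*y)*x1 + (c2 - a2*y)*x2 = 6*2.4 + 3.0*0.0 + (-0.8)*6.0 = 14.4 + 0.0 - 4.8 = 9.6


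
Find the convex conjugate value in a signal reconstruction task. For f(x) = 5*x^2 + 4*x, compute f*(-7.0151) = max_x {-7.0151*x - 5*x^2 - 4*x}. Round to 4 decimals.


f*(y) = sup_x {y*x - a*x^2 - b*x} = sup_x {(y-b)*x - a*x^2}
FOC: (y - b) - 2a*x = 0 => x* = (y - b)/(2a)
x* = (-7.0151 - 4)/(2*5) = -1.1015
f*(-7.0151) = (y-b)^2/(4a) = (-7.0151 - 4)^2/(4*5)
= 121.3324/20 = 6.0666


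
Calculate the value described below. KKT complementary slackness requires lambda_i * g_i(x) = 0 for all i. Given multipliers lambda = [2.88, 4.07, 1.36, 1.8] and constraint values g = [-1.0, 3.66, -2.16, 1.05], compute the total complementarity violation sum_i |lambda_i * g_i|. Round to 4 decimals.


KKT complementary slackness check:
lambda_1 * g_1 = 2.88 * -1.0 = -2.88
lambda_2 * g_2 = 4.07 * 3.66 = 14.8962
lambda_3 * g_3 = 1.36 * -2.16 = -2.9376
lambda_4 * g_4 = 1.8 * 1.05 = 1.89
Total violation = 2.88 + 14.8962 + 2.9376 + 1.89 = 22.6038


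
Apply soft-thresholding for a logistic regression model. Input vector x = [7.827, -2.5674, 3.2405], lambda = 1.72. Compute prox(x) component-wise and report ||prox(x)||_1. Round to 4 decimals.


Soft-thresholding with lambda = 1.72:
prox(7.827) = sign(7.827)*max(|7.827| - 1.72, 0) = 6.107
prox(-2.5674) = sign(-2.5674)*max(|-2.5674| - 1.72, 0) = -0.8474
prox(3.2405) = sign(3.2405)*max(|3.2405| - 1.72, 0) = 1.5205
prox(x) = [6.107, -0.8474, 1.5205]
||prox(x)||_1 = 6.107 + 0.8474 + 1.5205 = 8.4749


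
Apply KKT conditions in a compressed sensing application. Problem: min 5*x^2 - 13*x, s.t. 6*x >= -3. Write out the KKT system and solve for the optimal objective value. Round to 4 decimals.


Step 1: Try lambda = 0 (constraint inactive).
Stationarity: 2*5*x - 13 = 0
x* = 13/(2*5) = 1.3
Check constraint: 6*1.3 = 7.8 >= -3 -- satisfied.
Step 2: Compute optimal value.
f(x*) = 5*1.3^2 - 13*1.3 = -8.45


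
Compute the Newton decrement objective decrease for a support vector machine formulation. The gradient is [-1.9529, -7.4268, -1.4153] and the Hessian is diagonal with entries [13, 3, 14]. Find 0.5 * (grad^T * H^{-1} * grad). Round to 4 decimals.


Step 1: H is diagonal, so H^(-1) * g = [-0.1502, -2.4756, -0.1011].
Step 2: g^T H^(-1) g = sum_i g_i^2 / H_ii
  = (-1.9529)^2/13 + (-7.4268)^2/3 + (-1.4153)^2/14
  = 0.2934 + 18.3858 + 0.1431 = 18.8222
Step 3: Objective decrease = 0.5 * g^T H^(-1) g = 9.4111


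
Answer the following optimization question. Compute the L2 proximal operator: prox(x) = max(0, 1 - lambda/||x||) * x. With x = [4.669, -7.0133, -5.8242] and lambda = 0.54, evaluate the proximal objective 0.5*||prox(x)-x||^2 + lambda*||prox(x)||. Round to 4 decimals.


Step 1: Compute ||x||.
||x|| = 10.2424
Step 2: Compute scaling factor.
scale = max(0, 1 - 0.54/10.2424) = 0.9473
Step 3: prox(x) = [4.4228, -6.6435, -5.5171]
||prox(x)|| = 9.7024
Step 4: Proximal objective.
0.5*||prox-x||^2 = 0.1458
lambda*||prox|| = 5.2393
Total = 5.3851


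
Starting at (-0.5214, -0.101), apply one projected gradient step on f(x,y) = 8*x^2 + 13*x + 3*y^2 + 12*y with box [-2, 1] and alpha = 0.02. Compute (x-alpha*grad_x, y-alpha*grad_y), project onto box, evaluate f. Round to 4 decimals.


Step 1: Compute gradient at (-0.5214, -0.101).
grad_x = 2*8*-0.5214 + 13 = 4.6576
grad_y = 2*3*-0.101 + 12 = 11.394
Step 2: Gradient step.
x_raw = -0.5214 - 0.02*4.6576 = -0.6146
y_raw = -0.101 - 0.02*11.394 = -0.3289
Step 3: Project onto [-2, 1].
x_proj = clip(-0.6146) = -0.6146
y_proj = clip(-0.3289) = -0.3289
Step 4: Evaluate f.
f(-0.6146, -0.3289) = -8.5899


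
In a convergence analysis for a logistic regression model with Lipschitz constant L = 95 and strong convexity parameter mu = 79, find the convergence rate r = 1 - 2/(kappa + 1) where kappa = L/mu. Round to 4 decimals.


Step 1: Compute the condition number.
kappa = L/mu = 95/79 = 1.2025
Step 2: Compute the convergence rate.
r = 1 - 2/(kappa + 1) = 1 - 2*mu/(L + mu) = (L - mu)/(L + mu) = 16/174 = 0.092


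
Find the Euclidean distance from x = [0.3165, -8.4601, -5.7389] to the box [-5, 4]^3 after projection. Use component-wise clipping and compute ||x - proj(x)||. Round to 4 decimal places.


Project each component onto [-5, 4].
clip(0.3165) = 0.3165, clip(-8.4601) = -5.0, clip(-5.7389) = -5.0
Projection = [0.3165, -5.0, -5.0]
Squared diffs: [0.0, 11.9723, 0.546]
Distance = sqrt(12.5183) = 3.5381


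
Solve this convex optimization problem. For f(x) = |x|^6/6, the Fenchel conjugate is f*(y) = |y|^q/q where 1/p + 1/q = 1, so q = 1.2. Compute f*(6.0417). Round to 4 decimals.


The conjugate exponent q satisfies 1/p + 1/q = 1.
p = 6, so q = 6/(6 - 1) = 1.2
|y|^q = 6.0417^1.2 = 8.6575
f*(6.0417) = 8.6575 / 1.2 = 7.2146
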